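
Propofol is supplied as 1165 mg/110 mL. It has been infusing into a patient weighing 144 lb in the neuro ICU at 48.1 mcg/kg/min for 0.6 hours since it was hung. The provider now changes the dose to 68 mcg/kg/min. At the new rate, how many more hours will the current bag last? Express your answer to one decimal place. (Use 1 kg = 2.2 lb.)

3.9 hours

Initial rate:
Weight = 144 lb ÷ 2.2 lb/kg = 65.45455 kg
Dose = 48.1 mcg/kg/min × 65.45455 kg = 3148.364 mcg/min
3148.364 mcg/min × 60 min/hr = 188901.8 mcg/hr
Concentration = 1165 mg ÷ 110 mL = 10.59091 mg/mL = 10590.91 mcg/mL
Rate = 188901.8 mcg/hr ÷ 10590.91 mcg/mL = 17.83622 mL/hr
Volume infused so far = 17.83622 mL/hr × 0.6 hr = 10.70173 mL
Volume remaining = 110 − 10.70173 = 99.29827 mL
New rate:
Dose = 68 mcg/kg/min × 65.45455 kg = 4450.909 mcg/min
4450.909 mcg/min × 60 min/hr = 267054.5 mcg/hr
Rate = 267054.5 mcg/hr ÷ 10590.91 mcg/mL = 25.21545 mL/hr
Time remaining = 99.29827 mL ÷ 25.21545 mL/hr = 3.937993 hr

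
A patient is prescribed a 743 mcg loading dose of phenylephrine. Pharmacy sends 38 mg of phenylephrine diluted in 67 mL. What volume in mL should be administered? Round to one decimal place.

Concentration = 38 mg ÷ 67 mL = 0.5671642 mg/mL = 567.1642 mcg/mL
Volume = 743 mcg ÷ 567.1642 mcg/mL = 1.310026 mL

1.3 mL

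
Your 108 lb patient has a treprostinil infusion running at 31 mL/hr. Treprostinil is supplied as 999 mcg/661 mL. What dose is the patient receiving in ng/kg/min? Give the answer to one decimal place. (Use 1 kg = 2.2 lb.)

15.9 ng/kg/min

Weight = 108 lb ÷ 2.2 lb/kg = 49.09091 kg
Concentration = 999 mcg ÷ 661 mL = 1.511346 mcg/mL = 1511.346 ng/mL
Drug rate = 31 mL/hr × 1511.346 ng/mL = 46851.74 ng/hr
46851.74 ng/hr ÷ 60 min/hr = 780.8623 ng/min
780.8623 ng/min ÷ 49.09091 kg = 15.90645 ng/kg/min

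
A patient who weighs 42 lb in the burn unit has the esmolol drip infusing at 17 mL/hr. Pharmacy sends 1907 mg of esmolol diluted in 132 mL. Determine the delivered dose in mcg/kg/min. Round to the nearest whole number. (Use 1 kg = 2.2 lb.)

214 mcg/kg/min

Weight = 42 lb ÷ 2.2 lb/kg = 19.09091 kg
Concentration = 1907 mg ÷ 132 mL = 14.44697 mg/mL = 14446.97 mcg/mL
Drug rate = 17 mL/hr × 14446.97 mcg/mL = 245598.5 mcg/hr
245598.5 mcg/hr ÷ 60 min/hr = 4093.308 mcg/min
4093.308 mcg/min ÷ 19.09091 kg = 214.4114 mcg/kg/min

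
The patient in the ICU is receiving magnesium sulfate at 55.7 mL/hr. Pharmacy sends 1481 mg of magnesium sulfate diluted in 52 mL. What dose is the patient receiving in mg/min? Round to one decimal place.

26.4 mg/min

Concentration = 1481 mg ÷ 52 mL = 28.48077 mg/mL
Drug rate = 55.7 mL/hr × 28.48077 mg/mL = 1586.379 mg/hr
1586.379 mg/hr ÷ 60 min/hr = 26.43965 mg/min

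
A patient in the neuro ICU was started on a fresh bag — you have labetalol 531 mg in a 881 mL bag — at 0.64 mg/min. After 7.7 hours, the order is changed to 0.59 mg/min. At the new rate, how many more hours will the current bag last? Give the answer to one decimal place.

Initial rate:
0.64 mg/min × 60 min/hr = 38.4 mg/hr
Concentration = 531 mg ÷ 881 mL = 0.6027242 mg/mL
Rate = 38.4 mg/hr ÷ 0.6027242 mg/mL = 63.71073 mL/hr
Volume infused so far = 63.71073 mL/hr × 7.7 hr = 490.5727 mL
Volume remaining = 881 − 490.5727 = 390.4273 mL
New rate:
0.59 mg/min × 60 min/hr = 35.4 mg/hr
Rate = 35.4 mg/hr ÷ 0.6027242 mg/mL = 58.73333 mL/hr
Time remaining = 390.4273 mL ÷ 58.73333 mL/hr = 6.647458 hr

6.6 hours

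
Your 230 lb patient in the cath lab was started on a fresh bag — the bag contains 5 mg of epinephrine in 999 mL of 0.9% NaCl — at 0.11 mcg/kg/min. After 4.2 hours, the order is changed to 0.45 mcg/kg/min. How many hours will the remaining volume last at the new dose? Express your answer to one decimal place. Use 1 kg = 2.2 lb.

0.7 hours

Initial rate:
Weight = 230 lb ÷ 2.2 lb/kg = 104.5455 kg
Dose = 0.11 mcg/kg/min × 104.5455 kg = 11.5 mcg/min
11.5 mcg/min × 60 min/hr = 690 mcg/hr
Concentration = 5 mg ÷ 999 mL = 0.005005005 mg/mL = 5.005005 mcg/mL
Rate = 690 mcg/hr ÷ 5.005005 mcg/mL = 137.862 mL/hr
Volume infused so far = 137.862 mL/hr × 4.2 hr = 579.0204 mL
Volume remaining = 999 − 579.0204 = 419.9796 mL
New rate:
Dose = 0.45 mcg/kg/min × 104.5455 kg = 47.04545 mcg/min
47.04545 mcg/min × 60 min/hr = 2822.727 mcg/hr
Rate = 2822.727 mcg/hr ÷ 5.005005 mcg/mL = 563.9809 mL/hr
Time remaining = 419.9796 mL ÷ 563.9809 mL/hr = 0.7446699 hr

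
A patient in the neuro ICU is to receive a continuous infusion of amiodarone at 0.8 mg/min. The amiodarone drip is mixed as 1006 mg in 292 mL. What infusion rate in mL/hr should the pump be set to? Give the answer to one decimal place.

0.8 mg/min × 60 min/hr = 48 mg/hr
Concentration = 1006 mg ÷ 292 mL = 3.445205 mg/mL
Rate = 48 mg/hr ÷ 3.445205 mg/mL = 13.93241 mL/hr

13.9 mL/hr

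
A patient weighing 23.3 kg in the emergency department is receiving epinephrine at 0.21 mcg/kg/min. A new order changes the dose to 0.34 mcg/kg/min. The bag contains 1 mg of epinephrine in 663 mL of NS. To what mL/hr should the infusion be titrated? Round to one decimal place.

Dose = 0.34 mcg/kg/min × 23.3 kg = 7.922 mcg/min
7.922 mcg/min × 60 min/hr = 475.32 mcg/hr
Concentration = 1 mg ÷ 663 mL = 0.001508296 mg/mL = 1.508296 mcg/mL
Rate = 475.32 mcg/hr ÷ 1.508296 mcg/mL = 315.1372 mL/hr

315.1 mL/hr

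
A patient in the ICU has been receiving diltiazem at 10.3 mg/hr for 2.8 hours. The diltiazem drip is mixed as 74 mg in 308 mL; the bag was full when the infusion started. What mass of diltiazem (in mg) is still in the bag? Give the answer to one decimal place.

Concentration = 74 mg ÷ 308 mL = 0.2402597 mg/mL
Rate = 10.3 mg/hr ÷ 0.2402597 mg/mL = 42.87027 mL/hr
Volume infused = 42.87027 mL/hr × 2.8 hr = 120.0368 mL
Volume remaining = 308 − 120.0368 = 187.9632 mL
Drug remaining = 187.9632 mL × 0.2402597 mg/mL = 45.16 mg

45.2 mg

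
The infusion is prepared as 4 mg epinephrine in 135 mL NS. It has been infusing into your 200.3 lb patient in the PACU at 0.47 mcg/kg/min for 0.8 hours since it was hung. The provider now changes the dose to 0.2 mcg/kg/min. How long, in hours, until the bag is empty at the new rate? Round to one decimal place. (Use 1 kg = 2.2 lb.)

1.8 hours

Initial rate:
Weight = 200.3 lb ÷ 2.2 lb/kg = 91.04545 kg
Dose = 0.47 mcg/kg/min × 91.04545 kg = 42.79136 mcg/min
42.79136 mcg/min × 60 min/hr = 2567.482 mcg/hr
Concentration = 4 mg ÷ 135 mL = 0.02962963 mg/mL = 29.62963 mcg/mL
Rate = 2567.482 mcg/hr ÷ 29.62963 mcg/mL = 86.65251 mL/hr
Volume infused so far = 86.65251 mL/hr × 0.8 hr = 69.32201 mL
Volume remaining = 135 − 69.32201 = 65.67799 mL
New rate:
Dose = 0.2 mcg/kg/min × 91.04545 kg = 18.20909 mcg/min
18.20909 mcg/min × 60 min/hr = 1092.545 mcg/hr
Rate = 1092.545 mcg/hr ÷ 29.62963 mcg/mL = 36.87341 mL/hr
Time remaining = 65.67799 mL ÷ 36.87341 mL/hr = 1.781175 hr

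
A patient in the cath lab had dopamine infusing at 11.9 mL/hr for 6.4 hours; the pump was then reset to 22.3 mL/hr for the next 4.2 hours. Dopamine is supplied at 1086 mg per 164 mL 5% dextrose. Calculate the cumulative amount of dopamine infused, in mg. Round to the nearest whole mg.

Concentration = 1086 mg ÷ 164 mL = 6.621951 mg/mL
Stage 1: 11.9 mL/hr × 6.4 hr = 76.16 mL → 76.16 mL × 6.621951 mg/mL = 504.3278 mg
Stage 2: 22.3 mL/hr × 4.2 hr = 93.66 mL → 93.66 mL × 6.621951 mg/mL = 620.212 mg
Total = 504.3278 + 620.212 = 1124.54 mg

1125 mg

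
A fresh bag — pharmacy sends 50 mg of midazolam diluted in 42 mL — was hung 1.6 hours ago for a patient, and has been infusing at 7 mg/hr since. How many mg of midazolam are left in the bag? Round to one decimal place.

38.8 mg

Concentration = 50 mg ÷ 42 mL = 1.190476 mg/mL
Rate = 7 mg/hr ÷ 1.190476 mg/mL = 5.88 mL/hr
Volume infused = 5.88 mL/hr × 1.6 hr = 9.408 mL
Volume remaining = 42 − 9.408 = 32.592 mL
Drug remaining = 32.592 mL × 1.190476 mg/mL = 38.8 mg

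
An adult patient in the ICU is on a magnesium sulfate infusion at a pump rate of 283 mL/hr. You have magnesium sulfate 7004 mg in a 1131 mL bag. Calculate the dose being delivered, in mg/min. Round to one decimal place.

29.2 mg/min

Concentration = 7004 mg ÷ 1131 mL = 6.19275 mg/mL
Drug rate = 283 mL/hr × 6.19275 mg/mL = 1752.548 mg/hr
1752.548 mg/hr ÷ 60 min/hr = 29.20914 mg/min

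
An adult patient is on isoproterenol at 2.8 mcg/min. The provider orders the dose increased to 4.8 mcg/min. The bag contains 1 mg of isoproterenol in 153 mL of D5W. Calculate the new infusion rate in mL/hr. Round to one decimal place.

4.8 mcg/min × 60 min/hr = 288 mcg/hr
Concentration = 1 mg ÷ 153 mL = 0.006535948 mg/mL = 6.535948 mcg/mL
Rate = 288 mcg/hr ÷ 6.535948 mcg/mL = 44.064 mL/hr

44.1 mL/hr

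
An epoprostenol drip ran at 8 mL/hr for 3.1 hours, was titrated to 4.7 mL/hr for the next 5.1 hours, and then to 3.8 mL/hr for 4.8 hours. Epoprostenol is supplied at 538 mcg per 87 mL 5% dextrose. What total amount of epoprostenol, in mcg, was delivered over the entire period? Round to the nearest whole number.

414 mcg

Concentration = 538 mcg ÷ 87 mL = 6.183908 mcg/mL
Stage 1: 8 mL/hr × 3.1 hr = 24.8 mL → 24.8 mL × 6.183908 mcg/mL = 153.3609 mcg
Stage 2: 4.7 mL/hr × 5.1 hr = 23.97 mL → 23.97 mL × 6.183908 mcg/mL = 148.2283 mcg
Stage 3: 3.8 mL/hr × 4.8 hr = 18.24 mL → 18.24 mL × 6.183908 mcg/mL = 112.7945 mcg
Total = 153.3609 + 148.2283 + 112.7945 = 414.3837 mcg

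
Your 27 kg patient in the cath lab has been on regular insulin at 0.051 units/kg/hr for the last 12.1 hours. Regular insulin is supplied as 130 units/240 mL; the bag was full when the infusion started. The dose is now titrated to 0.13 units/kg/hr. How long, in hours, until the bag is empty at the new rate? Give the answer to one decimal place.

Initial rate:
Dose = 0.051 units/kg/hr × 27 kg = 1.377 units/hr
Concentration = 130 units ÷ 240 mL = 0.5416667 units/mL
Rate = 1.377 units/hr ÷ 0.5416667 units/mL = 2.542154 mL/hr
Volume infused so far = 2.542154 mL/hr × 12.1 hr = 30.76006 mL
Volume remaining = 240 − 30.76006 = 209.2399 mL
New rate:
Dose = 0.13 units/kg/hr × 27 kg = 3.51 units/hr
Rate = 3.51 units/hr ÷ 0.5416667 units/mL = 6.48 mL/hr
Time remaining = 209.2399 mL ÷ 6.48 mL/hr = 32.29011 hr

32.3 hours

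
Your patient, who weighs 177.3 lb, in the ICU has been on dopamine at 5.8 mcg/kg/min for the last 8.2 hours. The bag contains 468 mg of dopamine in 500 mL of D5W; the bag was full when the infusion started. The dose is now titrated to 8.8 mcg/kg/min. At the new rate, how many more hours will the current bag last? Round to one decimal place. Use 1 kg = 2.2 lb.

5.6 hours

Initial rate:
Weight = 177.3 lb ÷ 2.2 lb/kg = 80.59091 kg
Dose = 5.8 mcg/kg/min × 80.59091 kg = 467.4273 mcg/min
467.4273 mcg/min × 60 min/hr = 28045.64 mcg/hr
Concentration = 468 mg ÷ 500 mL = 0.936 mg/mL = 936 mcg/mL
Rate = 28045.64 mcg/hr ÷ 936 mcg/mL = 29.96329 mL/hr
Volume infused so far = 29.96329 mL/hr × 8.2 hr = 245.699 mL
Volume remaining = 500 − 245.699 = 254.301 mL
New rate:
Dose = 8.8 mcg/kg/min × 80.59091 kg = 709.2 mcg/min
709.2 mcg/min × 60 min/hr = 42552 mcg/hr
Rate = 42552 mcg/hr ÷ 936 mcg/mL = 45.46154 mL/hr
Time remaining = 254.301 mL ÷ 45.46154 mL/hr = 5.593762 hr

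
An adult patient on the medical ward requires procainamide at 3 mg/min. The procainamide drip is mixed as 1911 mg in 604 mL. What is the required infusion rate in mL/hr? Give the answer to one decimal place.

56.9 mL/hr

3 mg/min × 60 min/hr = 180 mg/hr
Concentration = 1911 mg ÷ 604 mL = 3.163907 mg/mL
Rate = 180 mg/hr ÷ 3.163907 mg/mL = 56.89168 mL/hr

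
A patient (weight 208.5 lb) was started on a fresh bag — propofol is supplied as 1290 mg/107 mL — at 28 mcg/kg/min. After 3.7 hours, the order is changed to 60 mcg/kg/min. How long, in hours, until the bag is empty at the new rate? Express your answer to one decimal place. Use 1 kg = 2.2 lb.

2.1 hours

Initial rate:
Weight = 208.5 lb ÷ 2.2 lb/kg = 94.77273 kg
Dose = 28 mcg/kg/min × 94.77273 kg = 2653.636 mcg/min
2653.636 mcg/min × 60 min/hr = 159218.2 mcg/hr
Concentration = 1290 mg ÷ 107 mL = 12.05607 mg/mL = 12056.07 mcg/mL
Rate = 159218.2 mcg/hr ÷ 12056.07 mcg/mL = 13.20647 mL/hr
Volume infused so far = 13.20647 mL/hr × 3.7 hr = 48.86394 mL
Volume remaining = 107 − 48.86394 = 58.13606 mL
New rate:
Dose = 60 mcg/kg/min × 94.77273 kg = 5686.364 mcg/min
5686.364 mcg/min × 60 min/hr = 341181.8 mcg/hr
Rate = 341181.8 mcg/hr ÷ 12056.07 mcg/mL = 28.29958 mL/hr
Time remaining = 58.13606 mL ÷ 28.29958 mL/hr = 2.054309 hr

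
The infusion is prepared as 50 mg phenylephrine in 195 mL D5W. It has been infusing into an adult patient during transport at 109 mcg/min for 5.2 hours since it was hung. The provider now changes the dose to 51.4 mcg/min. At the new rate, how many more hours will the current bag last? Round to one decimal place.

5.2 hours

Initial rate:
109 mcg/min × 60 min/hr = 6540 mcg/hr
Concentration = 50 mg ÷ 195 mL = 0.2564103 mg/mL = 256.4103 mcg/mL
Rate = 6540 mcg/hr ÷ 256.4103 mcg/mL = 25.506 mL/hr
Volume infused so far = 25.506 mL/hr × 5.2 hr = 132.6312 mL
Volume remaining = 195 − 132.6312 = 62.3688 mL
New rate:
51.4 mcg/min × 60 min/hr = 3084 mcg/hr
Rate = 3084 mcg/hr ÷ 256.4103 mcg/mL = 12.0276 mL/hr
Time remaining = 62.3688 mL ÷ 12.0276 mL/hr = 5.185473 hr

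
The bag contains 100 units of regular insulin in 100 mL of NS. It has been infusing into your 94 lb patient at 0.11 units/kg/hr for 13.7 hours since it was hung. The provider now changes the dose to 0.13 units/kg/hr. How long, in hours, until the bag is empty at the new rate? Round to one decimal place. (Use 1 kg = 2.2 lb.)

6.4 hours

Initial rate:
Weight = 94 lb ÷ 2.2 lb/kg = 42.72727 kg
Dose = 0.11 units/kg/hr × 42.72727 kg = 4.7 units/hr
Concentration = 100 units ÷ 100 mL = 1 units/mL
Rate = 4.7 units/hr ÷ 1 units/mL = 4.7 mL/hr
Volume infused so far = 4.7 mL/hr × 13.7 hr = 64.39 mL
Volume remaining = 100 − 64.39 = 35.61 mL
New rate:
Dose = 0.13 units/kg/hr × 42.72727 kg = 5.554545 units/hr
Rate = 5.554545 units/hr ÷ 1 units/mL = 5.554545 mL/hr
Time remaining = 35.61 mL ÷ 5.554545 mL/hr = 6.410966 hr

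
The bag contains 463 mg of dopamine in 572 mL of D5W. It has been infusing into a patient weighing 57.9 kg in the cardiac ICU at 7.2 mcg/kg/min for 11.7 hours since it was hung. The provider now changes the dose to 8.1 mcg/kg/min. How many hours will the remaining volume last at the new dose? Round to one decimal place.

Initial rate:
Dose = 7.2 mcg/kg/min × 57.9 kg = 416.88 mcg/min
416.88 mcg/min × 60 min/hr = 25012.8 mcg/hr
Concentration = 463 mg ÷ 572 mL = 0.8094406 mg/mL = 809.4406 mcg/mL
Rate = 25012.8 mcg/hr ÷ 809.4406 mcg/mL = 30.90134 mL/hr
Volume infused so far = 30.90134 mL/hr × 11.7 hr = 361.5457 mL
Volume remaining = 572 − 361.5457 = 210.4543 mL
New rate:
Dose = 8.1 mcg/kg/min × 57.9 kg = 468.99 mcg/min
468.99 mcg/min × 60 min/hr = 28139.4 mcg/hr
Rate = 28139.4 mcg/hr ÷ 809.4406 mcg/mL = 34.76401 mL/hr
Time remaining = 210.4543 mL ÷ 34.76401 mL/hr = 6.053798 hr

6.1 hours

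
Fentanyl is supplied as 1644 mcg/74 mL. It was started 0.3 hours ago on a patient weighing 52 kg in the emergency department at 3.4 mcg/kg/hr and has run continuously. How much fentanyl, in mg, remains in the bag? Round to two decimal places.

Dose = 3.4 mcg/kg/hr × 52 kg = 176.8 mcg/hr
Concentration = 1644 mcg ÷ 74 mL = 22.21622 mcg/mL
Rate = 176.8 mcg/hr ÷ 22.21622 mcg/mL = 7.958151 mL/hr
Volume infused = 7.958151 mL/hr × 0.3 hr = 2.387445 mL
Volume remaining = 74 − 2.387445 = 71.61255 mL
Drug remaining = 71.61255 mL × 22.21622 mcg/mL = 1590.96 mcg = 1.59096 mg

1.59 mg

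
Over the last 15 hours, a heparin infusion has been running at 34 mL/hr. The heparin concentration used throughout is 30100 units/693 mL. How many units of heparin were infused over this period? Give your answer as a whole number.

22152 units

Concentration = 30100 units ÷ 693 mL = 43.43434 units/mL
Drug rate = 34 mL/hr × 43.43434 units/mL = 1476.768 units/hr
Total = 1476.768 units/hr × 15 hr = 22151.52 units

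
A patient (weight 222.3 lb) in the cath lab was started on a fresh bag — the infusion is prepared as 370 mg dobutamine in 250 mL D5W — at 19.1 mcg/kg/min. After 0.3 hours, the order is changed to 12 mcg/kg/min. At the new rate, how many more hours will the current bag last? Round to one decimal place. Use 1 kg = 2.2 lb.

4.6 hours

Initial rate:
Weight = 222.3 lb ÷ 2.2 lb/kg = 101.0455 kg
Dose = 19.1 mcg/kg/min × 101.0455 kg = 1929.968 mcg/min
1929.968 mcg/min × 60 min/hr = 115798.1 mcg/hr
Concentration = 370 mg ÷ 250 mL = 1.48 mg/mL = 1480 mcg/mL
Rate = 115798.1 mcg/hr ÷ 1480 mcg/mL = 78.24195 mL/hr
Volume infused so far = 78.24195 mL/hr × 0.3 hr = 23.47259 mL
Volume remaining = 250 − 23.47259 = 226.5274 mL
New rate:
Dose = 12 mcg/kg/min × 101.0455 kg = 1212.545 mcg/min
1212.545 mcg/min × 60 min/hr = 72752.73 mcg/hr
Rate = 72752.73 mcg/hr ÷ 1480 mcg/mL = 49.15725 mL/hr
Time remaining = 226.5274 mL ÷ 49.15725 mL/hr = 4.60822 hr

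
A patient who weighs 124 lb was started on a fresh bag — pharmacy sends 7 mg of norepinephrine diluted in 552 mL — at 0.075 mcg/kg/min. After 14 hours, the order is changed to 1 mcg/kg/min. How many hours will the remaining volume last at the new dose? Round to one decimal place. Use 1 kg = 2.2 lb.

Initial rate:
Weight = 124 lb ÷ 2.2 lb/kg = 56.36364 kg
Dose = 0.075 mcg/kg/min × 56.36364 kg = 4.227273 mcg/min
4.227273 mcg/min × 60 min/hr = 253.6364 mcg/hr
Concentration = 7 mg ÷ 552 mL = 0.01268116 mg/mL = 12.68116 mcg/mL
Rate = 253.6364 mcg/hr ÷ 12.68116 mcg/mL = 20.00104 mL/hr
Volume infused so far = 20.00104 mL/hr × 14 hr = 280.0145 mL
Volume remaining = 552 − 280.0145 = 271.9855 mL
New rate:
Dose = 1 mcg/kg/min × 56.36364 kg = 56.36364 mcg/min
56.36364 mcg/min × 60 min/hr = 3381.818 mcg/hr
Rate = 3381.818 mcg/hr ÷ 12.68116 mcg/mL = 266.6805 mL/hr
Time remaining = 271.9855 mL ÷ 266.6805 mL/hr = 1.019892 hr

1.0 hours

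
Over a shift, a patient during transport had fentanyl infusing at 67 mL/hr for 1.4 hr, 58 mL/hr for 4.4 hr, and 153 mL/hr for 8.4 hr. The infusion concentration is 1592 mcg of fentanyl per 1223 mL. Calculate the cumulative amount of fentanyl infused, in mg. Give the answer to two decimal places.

2.13 mg

Concentration = 1592 mcg ÷ 1223 mL = 1.301717 mcg/mL
Stage 1: 67 mL/hr × 1.4 hr = 93.8 mL → 93.8 mL × 1.301717 mcg/mL = 122.1011 mcg
Stage 2: 58 mL/hr × 4.4 hr = 255.2 mL → 255.2 mL × 1.301717 mcg/mL = 332.1982 mcg
Stage 3: 153 mL/hr × 8.4 hr = 1285.2 mL → 1285.2 mL × 1.301717 mcg/mL = 1672.967 mcg
Total = 122.1011 + 332.1982 + 1672.967 = 2127.266 mcg = 2.127266 mg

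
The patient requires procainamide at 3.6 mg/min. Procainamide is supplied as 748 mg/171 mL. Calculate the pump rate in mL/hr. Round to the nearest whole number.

3.6 mg/min × 60 min/hr = 216 mg/hr
Concentration = 748 mg ÷ 171 mL = 4.374269 mg/mL
Rate = 216 mg/hr ÷ 4.374269 mg/mL = 49.37968 mL/hr

49 mL/hr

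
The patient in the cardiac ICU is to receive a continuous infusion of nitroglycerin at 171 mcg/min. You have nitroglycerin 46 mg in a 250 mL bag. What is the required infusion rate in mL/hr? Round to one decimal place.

171 mcg/min × 60 min/hr = 10260 mcg/hr
Concentration = 46 mg ÷ 250 mL = 0.184 mg/mL = 184 mcg/mL
Rate = 10260 mcg/hr ÷ 184 mcg/mL = 55.76087 mL/hr

55.8 mL/hr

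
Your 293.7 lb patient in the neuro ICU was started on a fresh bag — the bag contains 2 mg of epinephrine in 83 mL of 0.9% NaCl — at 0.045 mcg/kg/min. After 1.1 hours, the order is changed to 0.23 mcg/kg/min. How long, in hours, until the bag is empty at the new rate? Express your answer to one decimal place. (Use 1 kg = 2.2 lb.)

Initial rate:
Weight = 293.7 lb ÷ 2.2 lb/kg = 133.5 kg
Dose = 0.045 mcg/kg/min × 133.5 kg = 6.0075 mcg/min
6.0075 mcg/min × 60 min/hr = 360.45 mcg/hr
Concentration = 2 mg ÷ 83 mL = 0.02409639 mg/mL = 24.09639 mcg/mL
Rate = 360.45 mcg/hr ÷ 24.09639 mcg/mL = 14.95867 mL/hr
Volume infused so far = 14.95867 mL/hr × 1.1 hr = 16.45454 mL
Volume remaining = 83 − 16.45454 = 66.54546 mL
New rate:
Dose = 0.23 mcg/kg/min × 133.5 kg = 30.705 mcg/min
30.705 mcg/min × 60 min/hr = 1842.3 mcg/hr
Rate = 1842.3 mcg/hr ÷ 24.09639 mcg/mL = 76.45545 mL/hr
Time remaining = 66.54546 mL ÷ 76.45545 mL/hr = 0.8703821 hr

0.9 hours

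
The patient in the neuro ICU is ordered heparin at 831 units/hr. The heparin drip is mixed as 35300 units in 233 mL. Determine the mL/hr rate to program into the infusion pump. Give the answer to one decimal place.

5.5 mL/hr

Concentration = 35300 units ÷ 233 mL = 151.5021 units/mL
Rate = 831 units/hr ÷ 151.5021 units/mL = 5.485071 mL/hr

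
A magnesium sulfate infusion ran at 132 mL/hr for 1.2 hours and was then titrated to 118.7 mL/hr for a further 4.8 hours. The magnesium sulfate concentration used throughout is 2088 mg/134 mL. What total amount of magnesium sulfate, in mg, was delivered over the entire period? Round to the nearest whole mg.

Concentration = 2088 mg ÷ 134 mL = 15.58209 mg/mL
Stage 1: 132 mL/hr × 1.2 hr = 158.4 mL → 158.4 mL × 15.58209 mg/mL = 2468.203 mg
Stage 2: 118.7 mL/hr × 4.8 hr = 569.76 mL → 569.76 mL × 15.58209 mg/mL = 8878.051 mg
Total = 2468.203 + 8878.051 = 11346.25 mg

11346 mg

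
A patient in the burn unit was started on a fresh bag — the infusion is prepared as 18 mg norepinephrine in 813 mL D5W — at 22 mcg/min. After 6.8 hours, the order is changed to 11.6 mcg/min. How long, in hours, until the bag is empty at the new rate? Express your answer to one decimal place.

Initial rate:
22 mcg/min × 60 min/hr = 1320 mcg/hr
Concentration = 18 mg ÷ 813 mL = 0.02214022 mg/mL = 22.14022 mcg/mL
Rate = 1320 mcg/hr ÷ 22.14022 mcg/mL = 59.62 mL/hr
Volume infused so far = 59.62 mL/hr × 6.8 hr = 405.416 mL
Volume remaining = 813 − 405.416 = 407.584 mL
New rate:
11.6 mcg/min × 60 min/hr = 696 mcg/hr
Rate = 696 mcg/hr ÷ 22.14022 mcg/mL = 31.436 mL/hr
Time remaining = 407.584 mL ÷ 31.436 mL/hr = 12.96552 hr

13.0 hours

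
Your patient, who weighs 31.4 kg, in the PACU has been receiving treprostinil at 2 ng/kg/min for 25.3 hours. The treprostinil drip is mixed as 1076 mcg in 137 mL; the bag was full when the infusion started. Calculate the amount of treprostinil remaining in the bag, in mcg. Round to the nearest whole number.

981 mcg

Dose = 2 ng/kg/min × 31.4 kg = 62.8 ng/min
62.8 ng/min × 60 min/hr = 3768 ng/hr
Concentration = 1076 mcg ÷ 137 mL = 7.854015 mcg/mL = 7854.015 ng/mL
Rate = 3768 ng/hr ÷ 7854.015 ng/mL = 0.4797546 mL/hr
Volume infused = 0.4797546 mL/hr × 25.3 hr = 12.13779 mL
Volume remaining = 137 − 12.13779 = 124.8622 mL
Drug remaining = 124.8622 mL × 7854.015 ng/mL = 980669.6 ng = 980.6696 mcg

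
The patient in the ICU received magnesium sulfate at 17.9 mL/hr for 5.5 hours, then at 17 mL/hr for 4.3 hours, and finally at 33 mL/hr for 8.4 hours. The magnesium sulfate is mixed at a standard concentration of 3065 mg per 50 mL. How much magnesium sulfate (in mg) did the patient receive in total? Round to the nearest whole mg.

Concentration = 3065 mg ÷ 50 mL = 61.3 mg/mL
Stage 1: 17.9 mL/hr × 5.5 hr = 98.45 mL → 98.45 mL × 61.3 mg/mL = 6034.985 mg
Stage 2: 17 mL/hr × 4.3 hr = 73.1 mL → 73.1 mL × 61.3 mg/mL = 4481.03 mg
Stage 3: 33 mL/hr × 8.4 hr = 277.2 mL → 277.2 mL × 61.3 mg/mL = 16992.36 mg
Total = 6034.985 + 4481.03 + 16992.36 = 27508.38 mg

27508 mg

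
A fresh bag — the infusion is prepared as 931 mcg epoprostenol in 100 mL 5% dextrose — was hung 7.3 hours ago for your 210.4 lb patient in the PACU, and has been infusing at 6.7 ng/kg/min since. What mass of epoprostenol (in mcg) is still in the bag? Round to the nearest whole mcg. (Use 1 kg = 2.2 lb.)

Weight = 210.4 lb ÷ 2.2 lb/kg = 95.63636 kg
Dose = 6.7 ng/kg/min × 95.63636 kg = 640.7636 ng/min
640.7636 ng/min × 60 min/hr = 38445.82 ng/hr
Concentration = 931 mcg ÷ 100 mL = 9.31 mcg/mL = 9310 ng/mL
Rate = 38445.82 ng/hr ÷ 9310 ng/mL = 4.129519 mL/hr
Volume infused = 4.129519 mL/hr × 7.3 hr = 30.14549 mL
Volume remaining = 100 − 30.14549 = 69.85451 mL
Drug remaining = 69.85451 mL × 9310 ng/mL = 650345.5 ng = 650.3455 mcg

650 mcg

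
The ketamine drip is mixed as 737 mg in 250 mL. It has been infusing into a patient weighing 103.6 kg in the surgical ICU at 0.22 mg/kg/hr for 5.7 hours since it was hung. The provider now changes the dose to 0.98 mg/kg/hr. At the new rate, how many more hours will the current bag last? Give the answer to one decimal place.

Initial rate:
Dose = 0.22 mg/kg/hr × 103.6 kg = 22.792 mg/hr
Concentration = 737 mg ÷ 250 mL = 2.948 mg/mL
Rate = 22.792 mg/hr ÷ 2.948 mg/mL = 7.731343 mL/hr
Volume infused so far = 7.731343 mL/hr × 5.7 hr = 44.06866 mL
Volume remaining = 250 − 44.06866 = 205.9313 mL
New rate:
Dose = 0.98 mg/kg/hr × 103.6 kg = 101.528 mg/hr
Rate = 101.528 mg/hr ÷ 2.948 mg/mL = 34.43962 mL/hr
Time remaining = 205.9313 mL ÷ 34.43962 mL/hr = 5.979489 hr

6.0 hours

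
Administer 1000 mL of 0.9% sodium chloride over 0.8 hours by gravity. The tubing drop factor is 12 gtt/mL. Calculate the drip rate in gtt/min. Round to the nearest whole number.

250 gtt/min

1000 mL ÷ (0.8 hr × 60 = 48 min) = 20.83333 mL/min
20.83333 mL/min × 12 gtt/mL = 250 gtt/min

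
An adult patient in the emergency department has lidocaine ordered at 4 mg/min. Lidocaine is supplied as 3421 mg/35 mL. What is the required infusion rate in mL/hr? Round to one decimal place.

2.5 mL/hr

4 mg/min × 60 min/hr = 240 mg/hr
Concentration = 3421 mg ÷ 35 mL = 97.74286 mg/mL
Rate = 240 mg/hr ÷ 97.74286 mg/mL = 2.455422 mL/hr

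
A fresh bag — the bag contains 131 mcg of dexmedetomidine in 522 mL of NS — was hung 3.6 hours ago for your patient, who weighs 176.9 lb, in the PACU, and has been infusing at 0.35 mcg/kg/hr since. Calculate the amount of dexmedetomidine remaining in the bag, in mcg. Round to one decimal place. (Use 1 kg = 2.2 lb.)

Weight = 176.9 lb ÷ 2.2 lb/kg = 80.40909 kg
Dose = 0.35 mcg/kg/hr × 80.40909 kg = 28.14318 mcg/hr
Concentration = 131 mcg ÷ 522 mL = 0.2509579 mcg/mL
Rate = 28.14318 mcg/hr ÷ 0.2509579 mcg/mL = 112.1431 mL/hr
Volume infused = 112.1431 mL/hr × 3.6 hr = 403.715 mL
Volume remaining = 522 − 403.715 = 118.285 mL
Drug remaining = 118.285 mL × 0.2509579 mcg/mL = 29.68455 mcg

29.7 mcg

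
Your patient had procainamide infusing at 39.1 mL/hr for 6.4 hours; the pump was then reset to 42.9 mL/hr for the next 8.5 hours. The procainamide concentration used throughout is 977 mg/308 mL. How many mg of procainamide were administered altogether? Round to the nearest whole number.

Concentration = 977 mg ÷ 308 mL = 3.172078 mg/mL
Stage 1: 39.1 mL/hr × 6.4 hr = 250.24 mL → 250.24 mL × 3.172078 mg/mL = 793.7808 mg
Stage 2: 42.9 mL/hr × 8.5 hr = 364.65 mL → 364.65 mL × 3.172078 mg/mL = 1156.698 mg
Total = 793.7808 + 1156.698 = 1950.479 mg

1950 mg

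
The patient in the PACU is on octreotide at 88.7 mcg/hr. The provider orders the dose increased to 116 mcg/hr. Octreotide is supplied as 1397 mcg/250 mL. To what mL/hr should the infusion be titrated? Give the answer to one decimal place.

Concentration = 1397 mcg ÷ 250 mL = 5.588 mcg/mL
Rate = 116 mcg/hr ÷ 5.588 mcg/mL = 20.75877 mL/hr

20.8 mL/hr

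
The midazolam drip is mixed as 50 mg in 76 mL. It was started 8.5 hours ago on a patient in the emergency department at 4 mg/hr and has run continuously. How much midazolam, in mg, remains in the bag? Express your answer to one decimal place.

16.0 mg

Concentration = 50 mg ÷ 76 mL = 0.6578947 mg/mL
Rate = 4 mg/hr ÷ 0.6578947 mg/mL = 6.08 mL/hr
Volume infused = 6.08 mL/hr × 8.5 hr = 51.68 mL
Volume remaining = 76 − 51.68 = 24.32 mL
Drug remaining = 24.32 mL × 0.6578947 mg/mL = 16 mg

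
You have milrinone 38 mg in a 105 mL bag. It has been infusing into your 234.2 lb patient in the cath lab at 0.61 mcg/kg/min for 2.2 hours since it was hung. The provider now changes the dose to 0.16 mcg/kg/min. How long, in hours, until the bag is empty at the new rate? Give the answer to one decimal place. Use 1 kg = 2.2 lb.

28.8 hours

Initial rate:
Weight = 234.2 lb ÷ 2.2 lb/kg = 106.4545 kg
Dose = 0.61 mcg/kg/min × 106.4545 kg = 64.93727 mcg/min
64.93727 mcg/min × 60 min/hr = 3896.236 mcg/hr
Concentration = 38 mg ÷ 105 mL = 0.3619048 mg/mL = 361.9048 mcg/mL
Rate = 3896.236 mcg/hr ÷ 361.9048 mcg/mL = 10.76592 mL/hr
Volume infused so far = 10.76592 mL/hr × 2.2 hr = 23.68502 mL
Volume remaining = 105 − 23.68502 = 81.31498 mL
New rate:
Dose = 0.16 mcg/kg/min × 106.4545 kg = 17.03273 mcg/min
17.03273 mcg/min × 60 min/hr = 1021.964 mcg/hr
Rate = 1021.964 mcg/hr ÷ 361.9048 mcg/mL = 2.823847 mL/hr
Time remaining = 81.31498 mL ÷ 2.823847 mL/hr = 28.79582 hr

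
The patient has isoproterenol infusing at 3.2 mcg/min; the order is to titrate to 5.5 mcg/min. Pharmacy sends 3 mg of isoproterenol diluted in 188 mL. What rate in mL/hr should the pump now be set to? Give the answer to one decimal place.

20.7 mL/hr

5.5 mcg/min × 60 min/hr = 330 mcg/hr
Concentration = 3 mg ÷ 188 mL = 0.01595745 mg/mL = 15.95745 mcg/mL
Rate = 330 mcg/hr ÷ 15.95745 mcg/mL = 20.68 mL/hr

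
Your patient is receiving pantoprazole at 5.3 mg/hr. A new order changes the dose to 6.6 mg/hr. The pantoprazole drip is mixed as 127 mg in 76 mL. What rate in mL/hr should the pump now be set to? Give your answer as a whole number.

4 mL/hr

Concentration = 127 mg ÷ 76 mL = 1.671053 mg/mL
Rate = 6.6 mg/hr ÷ 1.671053 mg/mL = 3.949606 mL/hr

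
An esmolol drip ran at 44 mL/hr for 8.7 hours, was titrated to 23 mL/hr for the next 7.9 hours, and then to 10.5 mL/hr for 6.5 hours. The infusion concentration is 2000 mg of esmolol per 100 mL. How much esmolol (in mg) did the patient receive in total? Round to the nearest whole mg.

12655 mg

Concentration = 2000 mg ÷ 100 mL = 20 mg/mL
Stage 1: 44 mL/hr × 8.7 hr = 382.8 mL → 382.8 mL × 20 mg/mL = 7656 mg
Stage 2: 23 mL/hr × 7.9 hr = 181.7 mL → 181.7 mL × 20 mg/mL = 3634 mg
Stage 3: 10.5 mL/hr × 6.5 hr = 68.25 mL → 68.25 mL × 20 mg/mL = 1365 mg
Total = 7656 + 3634 + 1365 = 12655 mg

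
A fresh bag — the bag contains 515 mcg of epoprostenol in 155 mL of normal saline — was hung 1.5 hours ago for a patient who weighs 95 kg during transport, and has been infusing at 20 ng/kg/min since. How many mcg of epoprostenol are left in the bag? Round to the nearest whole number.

Dose = 20 ng/kg/min × 95 kg = 1900 ng/min
1900 ng/min × 60 min/hr = 114000 ng/hr
Concentration = 515 mcg ÷ 155 mL = 3.322581 mcg/mL = 3322.581 ng/mL
Rate = 114000 ng/hr ÷ 3322.581 ng/mL = 34.31068 mL/hr
Volume infused = 34.31068 mL/hr × 1.5 hr = 51.46602 mL
Volume remaining = 155 − 51.46602 = 103.534 mL
Drug remaining = 103.534 mL × 3322.581 ng/mL = 344000 ng = 344 mcg

344 mcg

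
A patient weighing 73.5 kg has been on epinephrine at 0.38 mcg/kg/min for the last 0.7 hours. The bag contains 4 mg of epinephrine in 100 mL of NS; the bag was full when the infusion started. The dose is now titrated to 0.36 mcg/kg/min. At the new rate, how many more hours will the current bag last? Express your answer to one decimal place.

Initial rate:
Dose = 0.38 mcg/kg/min × 73.5 kg = 27.93 mcg/min
27.93 mcg/min × 60 min/hr = 1675.8 mcg/hr
Concentration = 4 mg ÷ 100 mL = 0.04 mg/mL = 40 mcg/mL
Rate = 1675.8 mcg/hr ÷ 40 mcg/mL = 41.895 mL/hr
Volume infused so far = 41.895 mL/hr × 0.7 hr = 29.3265 mL
Volume remaining = 100 − 29.3265 = 70.6735 mL
New rate:
Dose = 0.36 mcg/kg/min × 73.5 kg = 26.46 mcg/min
26.46 mcg/min × 60 min/hr = 1587.6 mcg/hr
Rate = 1587.6 mcg/hr ÷ 40 mcg/mL = 39.69 mL/hr
Time remaining = 70.6735 mL ÷ 39.69 mL/hr = 1.780637 hr

1.8 hours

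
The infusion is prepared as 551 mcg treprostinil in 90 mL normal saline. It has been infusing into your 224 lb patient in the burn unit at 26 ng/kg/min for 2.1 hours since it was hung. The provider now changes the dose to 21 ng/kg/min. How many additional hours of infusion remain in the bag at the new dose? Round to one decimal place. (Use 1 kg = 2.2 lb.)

1.7 hours

Initial rate:
Weight = 224 lb ÷ 2.2 lb/kg = 101.8182 kg
Dose = 26 ng/kg/min × 101.8182 kg = 2647.273 ng/min
2647.273 ng/min × 60 min/hr = 158836.4 ng/hr
Concentration = 551 mcg ÷ 90 mL = 6.122222 mcg/mL = 6122.222 ng/mL
Rate = 158836.4 ng/hr ÷ 6122.222 ng/mL = 25.94423 mL/hr
Volume infused so far = 25.94423 mL/hr × 2.1 hr = 54.48289 mL
Volume remaining = 90 − 54.48289 = 35.51711 mL
New rate:
Dose = 21 ng/kg/min × 101.8182 kg = 2138.182 ng/min
2138.182 ng/min × 60 min/hr = 128290.9 ng/hr
Rate = 128290.9 ng/hr ÷ 6122.222 ng/mL = 20.95496 mL/hr
Time remaining = 35.51711 mL ÷ 20.95496 mL/hr = 1.694926 hr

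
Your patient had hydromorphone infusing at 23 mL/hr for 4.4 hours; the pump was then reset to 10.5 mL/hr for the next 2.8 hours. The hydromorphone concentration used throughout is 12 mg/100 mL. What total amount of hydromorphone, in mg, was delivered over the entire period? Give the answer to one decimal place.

Concentration = 12 mg ÷ 100 mL = 0.12 mg/mL
Stage 1: 23 mL/hr × 4.4 hr = 101.2 mL → 101.2 mL × 0.12 mg/mL = 12.144 mg
Stage 2: 10.5 mL/hr × 2.8 hr = 29.4 mL → 29.4 mL × 0.12 mg/mL = 3.528 mg
Total = 12.144 + 3.528 = 15.672 mg

15.7 mg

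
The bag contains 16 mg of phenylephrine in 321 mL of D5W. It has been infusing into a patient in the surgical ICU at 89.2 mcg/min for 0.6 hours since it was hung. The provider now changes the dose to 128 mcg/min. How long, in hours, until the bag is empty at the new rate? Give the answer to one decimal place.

Initial rate:
89.2 mcg/min × 60 min/hr = 5352 mcg/hr
Concentration = 16 mg ÷ 321 mL = 0.04984424 mg/mL = 49.84424 mcg/mL
Rate = 5352 mcg/hr ÷ 49.84424 mcg/mL = 107.3745 mL/hr
Volume infused so far = 107.3745 mL/hr × 0.6 hr = 64.4247 mL
Volume remaining = 321 − 64.4247 = 256.5753 mL
New rate:
128 mcg/min × 60 min/hr = 7680 mcg/hr
Rate = 7680 mcg/hr ÷ 49.84424 mcg/mL = 154.08 mL/hr
Time remaining = 256.5753 mL ÷ 154.08 mL/hr = 1.665208 hr

1.7 hours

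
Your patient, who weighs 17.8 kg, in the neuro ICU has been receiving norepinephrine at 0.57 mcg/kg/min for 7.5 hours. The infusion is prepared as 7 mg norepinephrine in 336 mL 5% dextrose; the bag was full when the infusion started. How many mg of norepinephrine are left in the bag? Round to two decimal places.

2.43 mg

Dose = 0.57 mcg/kg/min × 17.8 kg = 10.146 mcg/min
10.146 mcg/min × 60 min/hr = 608.76 mcg/hr
Concentration = 7 mg ÷ 336 mL = 0.02083333 mg/mL = 20.83333 mcg/mL
Rate = 608.76 mcg/hr ÷ 20.83333 mcg/mL = 29.22048 mL/hr
Volume infused = 29.22048 mL/hr × 7.5 hr = 219.1536 mL
Volume remaining = 336 − 219.1536 = 116.8464 mL
Drug remaining = 116.8464 mL × 20.83333 mcg/mL = 2434.3 mcg = 2.4343 mg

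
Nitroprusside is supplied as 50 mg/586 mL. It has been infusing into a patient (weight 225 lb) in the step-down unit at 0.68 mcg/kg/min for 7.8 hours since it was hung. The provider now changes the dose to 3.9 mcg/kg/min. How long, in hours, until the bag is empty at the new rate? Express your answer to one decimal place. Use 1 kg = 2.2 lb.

0.7 hours

Initial rate:
Weight = 225 lb ÷ 2.2 lb/kg = 102.2727 kg
Dose = 0.68 mcg/kg/min × 102.2727 kg = 69.54545 mcg/min
69.54545 mcg/min × 60 min/hr = 4172.727 mcg/hr
Concentration = 50 mg ÷ 586 mL = 0.08532423 mg/mL = 85.32423 mcg/mL
Rate = 4172.727 mcg/hr ÷ 85.32423 mcg/mL = 48.90436 mL/hr
Volume infused so far = 48.90436 mL/hr × 7.8 hr = 381.454 mL
Volume remaining = 586 − 381.454 = 204.546 mL
New rate:
Dose = 3.9 mcg/kg/min × 102.2727 kg = 398.8636 mcg/min
398.8636 mcg/min × 60 min/hr = 23931.82 mcg/hr
Rate = 23931.82 mcg/hr ÷ 85.32423 mcg/mL = 280.4809 mL/hr
Time remaining = 204.546 mL ÷ 280.4809 mL/hr = 0.7292688 hr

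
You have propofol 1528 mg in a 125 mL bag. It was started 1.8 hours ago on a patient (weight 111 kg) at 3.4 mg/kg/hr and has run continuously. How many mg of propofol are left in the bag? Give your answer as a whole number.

849 mg

Dose = 3.4 mg/kg/hr × 111 kg = 377.4 mg/hr
Concentration = 1528 mg ÷ 125 mL = 12.224 mg/mL
Rate = 377.4 mg/hr ÷ 12.224 mg/mL = 30.87369 mL/hr
Volume infused = 30.87369 mL/hr × 1.8 hr = 55.57264 mL
Volume remaining = 125 − 55.57264 = 69.42736 mL
Drug remaining = 69.42736 mL × 12.224 mg/mL = 848.68 mg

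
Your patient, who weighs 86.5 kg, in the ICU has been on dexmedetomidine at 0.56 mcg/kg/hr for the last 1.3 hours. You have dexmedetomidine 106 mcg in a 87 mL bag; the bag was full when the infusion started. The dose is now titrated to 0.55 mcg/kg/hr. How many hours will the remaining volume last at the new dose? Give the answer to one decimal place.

Initial rate:
Dose = 0.56 mcg/kg/hr × 86.5 kg = 48.44 mcg/hr
Concentration = 106 mcg ÷ 87 mL = 1.218391 mcg/mL
Rate = 48.44 mcg/hr ÷ 1.218391 mcg/mL = 39.75736 mL/hr
Volume infused so far = 39.75736 mL/hr × 1.3 hr = 51.68457 mL
Volume remaining = 87 − 51.68457 = 35.31543 mL
New rate:
Dose = 0.55 mcg/kg/hr × 86.5 kg = 47.575 mcg/hr
Rate = 47.575 mcg/hr ÷ 1.218391 mcg/mL = 39.04741 mL/hr
Time remaining = 35.31543 mL ÷ 39.04741 mL/hr = 0.9044246 hr

0.9 hours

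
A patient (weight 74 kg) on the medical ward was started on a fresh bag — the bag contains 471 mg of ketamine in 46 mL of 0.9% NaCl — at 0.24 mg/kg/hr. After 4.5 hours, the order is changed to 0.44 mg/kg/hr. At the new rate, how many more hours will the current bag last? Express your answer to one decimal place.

Initial rate:
Dose = 0.24 mg/kg/hr × 74 kg = 17.76 mg/hr
Concentration = 471 mg ÷ 46 mL = 10.23913 mg/mL
Rate = 17.76 mg/hr ÷ 10.23913 mg/mL = 1.734522 mL/hr
Volume infused so far = 1.734522 mL/hr × 4.5 hr = 7.80535 mL
Volume remaining = 46 − 7.80535 = 38.19465 mL
New rate:
Dose = 0.44 mg/kg/hr × 74 kg = 32.56 mg/hr
Rate = 32.56 mg/hr ÷ 10.23913 mg/mL = 3.179958 mL/hr
Time remaining = 38.19465 mL ÷ 3.179958 mL/hr = 12.01106 hr

12.0 hours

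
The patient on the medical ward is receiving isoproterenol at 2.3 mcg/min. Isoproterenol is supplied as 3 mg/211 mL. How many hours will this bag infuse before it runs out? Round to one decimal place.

2.3 mcg/min × 60 min/hr = 138 mcg/hr
Concentration = 3 mg ÷ 211 mL = 0.01421801 mg/mL = 14.21801 mcg/mL
Rate = 138 mcg/hr ÷ 14.21801 mcg/mL = 9.706 mL/hr
Duration = 211 mL ÷ 9.706 mL/hr = 21.73913 hr

21.7 hours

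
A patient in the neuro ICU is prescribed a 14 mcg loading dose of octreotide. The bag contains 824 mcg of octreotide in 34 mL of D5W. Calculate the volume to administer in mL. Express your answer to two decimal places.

0.58 mL

Concentration = 824 mcg ÷ 34 mL = 24.23529 mcg/mL
Volume = 14 mcg ÷ 24.23529 mcg/mL = 0.5776699 mL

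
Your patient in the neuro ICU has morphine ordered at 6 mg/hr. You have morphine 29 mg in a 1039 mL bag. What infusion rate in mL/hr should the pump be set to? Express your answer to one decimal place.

Concentration = 29 mg ÷ 1039 mL = 0.02791145 mg/mL
Rate = 6 mg/hr ÷ 0.02791145 mg/mL = 214.9655 mL/hr

215.0 mL/hr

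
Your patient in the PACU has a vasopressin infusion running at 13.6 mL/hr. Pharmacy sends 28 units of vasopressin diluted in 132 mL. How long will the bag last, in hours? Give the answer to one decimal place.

9.7 hours

Duration = 132 mL ÷ 13.6 mL/hr = 9.705882 hr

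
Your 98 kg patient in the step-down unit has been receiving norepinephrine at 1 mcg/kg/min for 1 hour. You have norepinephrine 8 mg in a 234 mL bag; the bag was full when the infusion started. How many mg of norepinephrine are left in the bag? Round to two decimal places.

2.12 mg

Dose = 1 mcg/kg/min × 98 kg = 98 mcg/min
98 mcg/min × 60 min/hr = 5880 mcg/hr
Concentration = 8 mg ÷ 234 mL = 0.03418803 mg/mL = 34.18803 mcg/mL
Rate = 5880 mcg/hr ÷ 34.18803 mcg/mL = 171.99 mL/hr
Volume infused = 171.99 mL/hr × 1 hr = 171.99 mL
Volume remaining = 234 − 171.99 = 62.01 mL
Drug remaining = 62.01 mL × 34.18803 mcg/mL = 2120 mcg = 2.12 mg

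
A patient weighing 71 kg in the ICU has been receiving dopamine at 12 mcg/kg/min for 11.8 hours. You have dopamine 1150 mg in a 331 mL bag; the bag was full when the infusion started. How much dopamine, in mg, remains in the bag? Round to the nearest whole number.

547 mg

Dose = 12 mcg/kg/min × 71 kg = 852 mcg/min
852 mcg/min × 60 min/hr = 51120 mcg/hr
Concentration = 1150 mg ÷ 331 mL = 3.47432 mg/mL = 3474.32 mcg/mL
Rate = 51120 mcg/hr ÷ 3474.32 mcg/mL = 14.71367 mL/hr
Volume infused = 14.71367 mL/hr × 11.8 hr = 173.6213 mL
Volume remaining = 331 − 173.6213 = 157.3787 mL
Drug remaining = 157.3787 mL × 3474.32 mcg/mL = 546784 mcg = 546.784 mg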